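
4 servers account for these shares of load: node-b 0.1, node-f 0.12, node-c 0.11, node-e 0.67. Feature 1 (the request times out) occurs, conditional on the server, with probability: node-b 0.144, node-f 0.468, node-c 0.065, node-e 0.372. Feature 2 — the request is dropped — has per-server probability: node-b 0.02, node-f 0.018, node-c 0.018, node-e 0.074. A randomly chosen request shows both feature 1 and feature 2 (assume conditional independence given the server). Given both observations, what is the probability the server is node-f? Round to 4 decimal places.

0.0509

Compute prior × likelihood for every hypothesis:
  node-b: 0.1 × 0.144 × 0.02 = 0.000288
  node-f: 0.12 × 0.468 × 0.018 = 0.00101088
  node-c: 0.11 × 0.065 × 0.018 = 0.0001287
  node-e: 0.67 × 0.372 × 0.074 = 0.01844376
Total = 0.01987134.
P(node-f | evidence) = 0.00101088 / 0.01987134 ≈ 0.0509.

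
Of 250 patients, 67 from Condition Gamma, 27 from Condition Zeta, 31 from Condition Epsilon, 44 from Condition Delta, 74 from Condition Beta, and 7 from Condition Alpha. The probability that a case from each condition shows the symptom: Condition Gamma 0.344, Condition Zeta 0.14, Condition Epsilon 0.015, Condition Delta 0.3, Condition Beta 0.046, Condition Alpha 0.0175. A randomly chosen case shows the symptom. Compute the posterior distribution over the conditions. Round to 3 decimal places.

By Bayes' rule, posterior ∝ prior × likelihood:
  Condition Gamma: 0.268 × 0.344 = 0.092192
  Condition Zeta: 0.108 × 0.14 = 0.01512
  Condition Epsilon: 0.124 × 0.015 = 0.00186
  Condition Delta: 0.176 × 0.3 = 0.0528
  Condition Beta: 0.296 × 0.046 = 0.013616
  Condition Alpha: 0.028 × 0.0175 = 0.00049
Normalizing constant = 0.176078.
P(Condition Gamma | symptomatic) = 0.092192/0.176078 ≈ 0.524
P(Condition Zeta | symptomatic) = 0.01512/0.176078 ≈ 0.086
P(Condition Epsilon | symptomatic) = 0.00186/0.176078 ≈ 0.011
P(Condition Delta | symptomatic) = 0.0528/0.176078 ≈ 0.300
P(Condition Beta | symptomatic) = 0.013616/0.176078 ≈ 0.077
P(Condition Alpha | symptomatic) = 0.00049/0.176078 ≈ 0.003
(Check: 0.524+0.086+0.011+0.300+0.077+0.003 = 1.001.)

Condition Gamma 0.524, Condition Zeta 0.086, Condition Epsilon 0.011, Condition Delta 0.300, Condition Beta 0.077, Condition Alpha 0.003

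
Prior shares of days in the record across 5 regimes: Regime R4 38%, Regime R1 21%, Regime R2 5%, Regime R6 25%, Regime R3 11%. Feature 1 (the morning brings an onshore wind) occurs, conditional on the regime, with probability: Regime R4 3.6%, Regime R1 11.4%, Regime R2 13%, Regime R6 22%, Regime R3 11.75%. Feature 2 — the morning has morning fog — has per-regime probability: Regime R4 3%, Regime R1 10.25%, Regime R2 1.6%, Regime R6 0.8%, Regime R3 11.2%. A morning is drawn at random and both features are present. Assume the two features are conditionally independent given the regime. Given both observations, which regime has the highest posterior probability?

Regime R1

Unnormalized posteriors (prior × likelihood):
  Regime R4: 0.38 × 0.036 × 0.03 = 0.0004104
  Regime R1: 0.21 × 0.114 × 0.1025 = 0.00245385
  Regime R2: 0.05 × 0.13 × 0.016 = 0.000104
  Regime R6: 0.25 × 0.22 × 0.008 = 0.00044
  Regime R3: 0.11 × 0.1175 × 0.112 = 0.0014476
Total = 0.00485585.
Largest term belongs to Regime R1, so Regime R1 is most probable.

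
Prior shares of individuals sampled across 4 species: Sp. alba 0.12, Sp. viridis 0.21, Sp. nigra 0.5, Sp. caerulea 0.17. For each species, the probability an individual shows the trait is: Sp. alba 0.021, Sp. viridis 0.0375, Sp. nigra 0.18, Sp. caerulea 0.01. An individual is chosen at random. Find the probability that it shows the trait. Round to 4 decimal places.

0.1021

By Bayes' rule, posterior ∝ prior × likelihood:
  Sp. alba: 0.12 × 0.021 = 0.00252
  Sp. viridis: 0.21 × 0.0375 = 0.007875
  Sp. nigra: 0.5 × 0.18 = 0.09
  Sp. caerulea: 0.17 × 0.01 = 0.0017
P(trait) = 0.00252 + 0.007875 + 0.09 + 0.0017 = 0.102095 → 0.1021.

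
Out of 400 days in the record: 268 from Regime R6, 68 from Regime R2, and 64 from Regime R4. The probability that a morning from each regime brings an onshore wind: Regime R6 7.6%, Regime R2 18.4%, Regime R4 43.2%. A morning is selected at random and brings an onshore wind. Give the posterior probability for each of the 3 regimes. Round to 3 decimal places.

Prior × likelihood for each hypothesis:
  Regime R6: 0.67 × 0.076 = 0.05092
  Regime R2: 0.17 × 0.184 = 0.03128
  Regime R4: 0.16 × 0.432 = 0.06912
Normalizing constant = 0.15132.
P(Regime R6 | onshore) = 0.05092/0.15132 ≈ 0.337
P(Regime R2 | onshore) = 0.03128/0.15132 ≈ 0.207
P(Regime R4 | onshore) = 0.06912/0.15132 ≈ 0.457
(Check: 0.337+0.207+0.457 = 1.001.)

Regime R6 0.337, Regime R2 0.207, Regime R4 0.457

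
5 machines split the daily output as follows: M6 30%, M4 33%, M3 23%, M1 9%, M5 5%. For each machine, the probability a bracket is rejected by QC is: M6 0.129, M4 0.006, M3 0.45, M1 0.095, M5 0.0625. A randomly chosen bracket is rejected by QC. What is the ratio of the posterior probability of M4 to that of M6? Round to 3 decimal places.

By Bayes' rule, posterior ∝ prior × likelihood:
  M6: 0.3 × 0.129 = 0.0387
  M4: 0.33 × 0.006 = 0.00198
  M3: 0.23 × 0.45 = 0.1035
  M1: 0.09 × 0.095 = 0.00855
  M5: 0.05 × 0.0625 = 0.003125
Sum = 0.155855.
The ratio is 0.00198 / 0.0387 (the normalizer cancels) = 0.051.

0.051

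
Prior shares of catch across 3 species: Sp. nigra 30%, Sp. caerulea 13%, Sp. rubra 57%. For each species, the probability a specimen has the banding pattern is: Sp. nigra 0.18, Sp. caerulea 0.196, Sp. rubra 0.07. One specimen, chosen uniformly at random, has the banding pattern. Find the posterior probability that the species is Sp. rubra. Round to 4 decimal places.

0.3342

Compute prior × likelihood for every hypothesis:
  Sp. nigra: 0.3 × 0.18 = 0.054
  Sp. caerulea: 0.13 × 0.196 = 0.02548
  Sp. rubra: 0.57 × 0.07 = 0.0399
Normalizing constant = 0.11938.
P(Sp. rubra | evidence) = 0.0399 / 0.11938 ≈ 0.3342.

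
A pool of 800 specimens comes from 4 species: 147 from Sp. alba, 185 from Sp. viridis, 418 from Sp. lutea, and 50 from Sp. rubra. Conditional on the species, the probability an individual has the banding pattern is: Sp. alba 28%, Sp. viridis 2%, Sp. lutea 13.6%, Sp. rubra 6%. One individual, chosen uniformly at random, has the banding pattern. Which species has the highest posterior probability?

Compute prior × likelihood for every hypothesis:
  Sp. alba: 0.18375 × 0.28 = 0.05145
  Sp. viridis: 0.23125 × 0.02 = 0.004625
  Sp. lutea: 0.5225 × 0.136 = 0.07106
  Sp. rubra: 0.0625 × 0.06 = 0.00375
Total = 0.130885.
Largest term belongs to Sp. lutea, so Sp. lutea is most probable.

Sp. lutea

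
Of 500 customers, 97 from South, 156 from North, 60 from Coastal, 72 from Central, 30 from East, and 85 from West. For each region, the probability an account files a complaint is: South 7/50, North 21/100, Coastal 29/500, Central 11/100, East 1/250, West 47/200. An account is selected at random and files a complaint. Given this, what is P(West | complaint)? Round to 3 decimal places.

0.257

Unnormalized posteriors (prior × likelihood):
  South: 0.194 × 0.14 = 0.02716
  North: 0.312 × 0.21 = 0.06552
  Coastal: 0.12 × 0.058 = 0.00696
  Central: 0.144 × 0.11 = 0.01584
  East: 0.06 × 0.004 = 0.00024
  West: 0.17 × 0.235 = 0.03995
Normalizing constant = 0.15567.
P(West | evidence) = 0.03995 / 0.15567 ≈ 0.257.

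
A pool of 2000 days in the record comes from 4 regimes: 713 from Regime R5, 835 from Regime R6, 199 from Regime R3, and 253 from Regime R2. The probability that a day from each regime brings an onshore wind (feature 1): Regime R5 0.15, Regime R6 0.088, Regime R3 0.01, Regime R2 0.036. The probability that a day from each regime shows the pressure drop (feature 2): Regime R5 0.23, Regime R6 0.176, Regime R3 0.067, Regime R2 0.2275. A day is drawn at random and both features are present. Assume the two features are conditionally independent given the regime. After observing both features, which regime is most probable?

Compute prior × likelihood for every hypothesis:
  Regime R5: 0.3565 × 0.15 × 0.23 = 0.01229925
  Regime R6: 0.4175 × 0.088 × 0.176 = 0.00646624
  Regime R3: 0.0995 × 0.01 × 0.067 = 0.000066665
  Regime R2: 0.1265 × 0.036 × 0.2275 = 0.001036035
Normalizing constant = 0.01986819.
Largest term belongs to Regime R5, so Regime R5 is most probable.

Regime R5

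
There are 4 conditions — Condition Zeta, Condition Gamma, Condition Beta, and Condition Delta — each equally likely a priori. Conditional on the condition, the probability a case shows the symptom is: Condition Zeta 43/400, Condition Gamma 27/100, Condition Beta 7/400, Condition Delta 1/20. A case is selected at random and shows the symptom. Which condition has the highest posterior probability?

Since the prior is uniform, the posterior is proportional to the likelihood:
  Condition Zeta: 0.1075
  Condition Gamma: 0.27
  Condition Beta: 0.0175
  Condition Delta: 0.05
Sum = 0.445.
Largest term belongs to Condition Gamma, so Condition Gamma is most probable.

Condition Gamma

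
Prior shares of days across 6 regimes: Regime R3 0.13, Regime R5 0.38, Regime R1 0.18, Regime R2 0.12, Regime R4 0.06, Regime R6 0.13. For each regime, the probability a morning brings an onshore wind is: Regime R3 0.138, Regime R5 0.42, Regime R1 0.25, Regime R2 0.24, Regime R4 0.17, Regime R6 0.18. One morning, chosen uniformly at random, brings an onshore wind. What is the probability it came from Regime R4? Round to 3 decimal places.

Compute prior × likelihood for every hypothesis:
  Regime R3: 0.13 × 0.138 = 0.01794
  Regime R5: 0.38 × 0.42 = 0.1596
  Regime R1: 0.18 × 0.25 = 0.045
  Regime R2: 0.12 × 0.24 = 0.0288
  Regime R4: 0.06 × 0.17 = 0.0102
  Regime R6: 0.13 × 0.18 = 0.0234
Sum = 0.28494.
P(Regime R4 | evidence) = 0.0102 / 0.28494 ≈ 0.036.

0.036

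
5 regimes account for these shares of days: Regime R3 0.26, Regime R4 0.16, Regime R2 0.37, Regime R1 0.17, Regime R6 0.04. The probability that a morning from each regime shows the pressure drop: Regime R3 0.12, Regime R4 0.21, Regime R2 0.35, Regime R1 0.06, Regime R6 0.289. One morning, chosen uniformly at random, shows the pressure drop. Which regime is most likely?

Regime R2

By Bayes' rule, posterior ∝ prior × likelihood:
  Regime R3: 0.26 × 0.12 = 0.0312
  Regime R4: 0.16 × 0.21 = 0.0336
  Regime R2: 0.37 × 0.35 = 0.1295
  Regime R1: 0.17 × 0.06 = 0.0102
  Regime R6: 0.04 × 0.289 = 0.01156
Sum = 0.21606.
Largest term belongs to Regime R2, so Regime R2 is most probable.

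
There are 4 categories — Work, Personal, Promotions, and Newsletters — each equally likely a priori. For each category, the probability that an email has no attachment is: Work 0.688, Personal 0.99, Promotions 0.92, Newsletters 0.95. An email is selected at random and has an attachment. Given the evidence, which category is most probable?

Taking complements, P(attachment | each) = Work 0.312, Personal 0.01, Promotions 0.08, Newsletters 0.05.
Since the prior is uniform, the posterior is proportional to the likelihood:
  Work: 0.312
  Personal: 0.01
  Promotions: 0.08
  Newsletters: 0.05
Sum = 0.452.
Largest term belongs to Work, so Work is most probable.

Work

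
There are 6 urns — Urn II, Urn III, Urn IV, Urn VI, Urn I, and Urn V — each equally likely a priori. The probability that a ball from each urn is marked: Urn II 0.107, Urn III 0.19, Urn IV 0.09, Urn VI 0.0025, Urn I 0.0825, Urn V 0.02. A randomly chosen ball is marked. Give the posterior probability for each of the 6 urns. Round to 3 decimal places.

With a uniform prior (1/6 each), posterior ∝ likelihood:
  Urn II: 0.107
  Urn III: 0.19
  Urn IV: 0.09
  Urn VI: 0.0025
  Urn I: 0.0825
  Urn V: 0.02
Normalizing constant = 0.492.
P(Urn II | marked) = 0.107/0.492 ≈ 0.217
P(Urn III | marked) = 0.19/0.492 ≈ 0.386
P(Urn IV | marked) = 0.09/0.492 ≈ 0.183
P(Urn VI | marked) = 0.0025/0.492 ≈ 0.005
P(Urn I | marked) = 0.0825/0.492 ≈ 0.168
P(Urn V | marked) = 0.02/0.492 ≈ 0.041
(Check: 0.217+0.386+0.183+0.005+0.168+0.041 = 1.000.)

Urn II 0.217, Urn III 0.386, Urn IV 0.183, Urn VI 0.005, Urn I 0.168, Urn V 0.041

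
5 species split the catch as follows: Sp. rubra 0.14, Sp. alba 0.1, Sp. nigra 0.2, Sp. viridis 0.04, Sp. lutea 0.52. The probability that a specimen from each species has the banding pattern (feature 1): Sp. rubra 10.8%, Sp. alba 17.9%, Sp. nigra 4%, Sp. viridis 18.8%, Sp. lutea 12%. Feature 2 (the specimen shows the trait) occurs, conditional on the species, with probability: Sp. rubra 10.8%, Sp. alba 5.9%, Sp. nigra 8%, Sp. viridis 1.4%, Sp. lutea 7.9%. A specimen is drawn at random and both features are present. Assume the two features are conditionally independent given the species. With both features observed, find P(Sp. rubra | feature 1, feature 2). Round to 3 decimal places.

By Bayes' rule, posterior ∝ prior × likelihood:
  Sp. rubra: 0.14 × 0.108 × 0.108 = 0.00163296
  Sp. alba: 0.1 × 0.179 × 0.059 = 0.0010561
  Sp. nigra: 0.2 × 0.04 × 0.08 = 0.00064
  Sp. viridis: 0.04 × 0.188 × 0.014 = 0.00010528
  Sp. lutea: 0.52 × 0.12 × 0.079 = 0.0049296
Normalizing constant = 0.00836394.
P(Sp. rubra | evidence) = 0.00163296 / 0.00836394 ≈ 0.195.

0.195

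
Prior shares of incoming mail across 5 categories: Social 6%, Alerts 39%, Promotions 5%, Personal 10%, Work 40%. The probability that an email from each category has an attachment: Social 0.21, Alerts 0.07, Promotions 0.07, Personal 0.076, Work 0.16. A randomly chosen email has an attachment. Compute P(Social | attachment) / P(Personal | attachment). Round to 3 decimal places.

1.658

By Bayes' rule, posterior ∝ prior × likelihood:
  Social: 0.06 × 0.21 = 0.0126
  Alerts: 0.39 × 0.07 = 0.0273
  Promotions: 0.05 × 0.07 = 0.0035
  Personal: 0.1 × 0.076 = 0.0076
  Work: 0.4 × 0.16 = 0.064
Sum = 0.115.
The ratio is 0.0126 / 0.0076 (the normalizer cancels) = 1.658.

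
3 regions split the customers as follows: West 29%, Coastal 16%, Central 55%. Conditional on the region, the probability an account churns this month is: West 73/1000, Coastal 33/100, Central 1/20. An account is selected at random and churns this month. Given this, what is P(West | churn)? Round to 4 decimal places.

Prior × likelihood for each hypothesis:
  West: 0.29 × 0.073 = 0.02117
  Coastal: 0.16 × 0.33 = 0.0528
  Central: 0.55 × 0.05 = 0.0275
Total = 0.10147.
P(West | evidence) = 0.02117 / 0.10147 ≈ 0.2086.

0.2086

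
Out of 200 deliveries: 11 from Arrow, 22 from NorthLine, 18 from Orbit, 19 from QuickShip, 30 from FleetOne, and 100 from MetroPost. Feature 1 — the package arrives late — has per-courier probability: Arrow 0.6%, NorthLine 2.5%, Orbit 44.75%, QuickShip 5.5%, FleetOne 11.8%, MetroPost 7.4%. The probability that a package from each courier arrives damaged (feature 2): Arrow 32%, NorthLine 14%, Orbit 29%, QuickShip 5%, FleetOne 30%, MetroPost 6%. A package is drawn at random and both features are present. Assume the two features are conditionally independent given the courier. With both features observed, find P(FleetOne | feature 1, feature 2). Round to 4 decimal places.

Unnormalized posteriors (prior × likelihood):
  Arrow: 0.055 × 0.006 × 0.32 = 0.0001056
  NorthLine: 0.11 × 0.025 × 0.14 = 0.000385
  Orbit: 0.09 × 0.4475 × 0.29 = 0.01167975
  QuickShip: 0.095 × 0.055 × 0.05 = 0.00026125
  FleetOne: 0.15 × 0.118 × 0.3 = 0.00531
  MetroPost: 0.5 × 0.074 × 0.06 = 0.00222
Normalizing constant = 0.0199616.
P(FleetOne | evidence) = 0.00531 / 0.0199616 ≈ 0.2660.

0.2660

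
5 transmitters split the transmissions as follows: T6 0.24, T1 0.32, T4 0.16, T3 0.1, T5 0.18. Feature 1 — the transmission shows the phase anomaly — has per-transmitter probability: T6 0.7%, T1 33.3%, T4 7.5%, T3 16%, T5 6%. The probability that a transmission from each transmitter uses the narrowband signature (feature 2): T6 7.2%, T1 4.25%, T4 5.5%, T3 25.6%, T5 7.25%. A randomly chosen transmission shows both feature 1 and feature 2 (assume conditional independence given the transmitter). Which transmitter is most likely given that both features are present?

Unnormalized posteriors (prior × likelihood):
  T6: 0.24 × 0.007 × 0.072 = 0.00012096
  T1: 0.32 × 0.333 × 0.0425 = 0.0045288
  T4: 0.16 × 0.075 × 0.055 = 0.00066
  T3: 0.1 × 0.16 × 0.256 = 0.004096
  T5: 0.18 × 0.06 × 0.0725 = 0.000783
Normalizing constant = 0.01018876.
Largest term belongs to T1, so T1 is most probable.

T1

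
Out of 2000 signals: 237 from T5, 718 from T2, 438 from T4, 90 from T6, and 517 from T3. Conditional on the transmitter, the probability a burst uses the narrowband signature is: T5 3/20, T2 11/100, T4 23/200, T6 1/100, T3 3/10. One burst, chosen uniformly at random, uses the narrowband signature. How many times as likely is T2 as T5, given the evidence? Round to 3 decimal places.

2.222

By Bayes' rule, posterior ∝ prior × likelihood:
  T5: 0.1185 × 0.15 = 0.017775
  T2: 0.359 × 0.11 = 0.03949
  T4: 0.219 × 0.115 = 0.025185
  T6: 0.045 × 0.01 = 0.00045
  T3: 0.2585 × 0.3 = 0.07755
Sum = 0.16045.
The ratio is 0.03949 / 0.017775 (the normalizer cancels) = 2.222.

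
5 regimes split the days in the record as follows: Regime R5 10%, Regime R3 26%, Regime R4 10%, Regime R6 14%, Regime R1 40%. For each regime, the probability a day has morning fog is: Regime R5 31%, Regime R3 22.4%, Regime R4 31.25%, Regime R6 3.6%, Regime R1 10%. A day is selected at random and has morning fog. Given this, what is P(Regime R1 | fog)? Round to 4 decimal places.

0.2416

By Bayes' rule, posterior ∝ prior × likelihood:
  Regime R5: 0.1 × 0.31 = 0.031
  Regime R3: 0.26 × 0.224 = 0.05824
  Regime R4: 0.1 × 0.3125 = 0.03125
  Regime R6: 0.14 × 0.036 = 0.00504
  Regime R1: 0.4 × 0.1 = 0.04
Total = 0.16553.
P(Regime R1 | evidence) = 0.04 / 0.16553 ≈ 0.2416.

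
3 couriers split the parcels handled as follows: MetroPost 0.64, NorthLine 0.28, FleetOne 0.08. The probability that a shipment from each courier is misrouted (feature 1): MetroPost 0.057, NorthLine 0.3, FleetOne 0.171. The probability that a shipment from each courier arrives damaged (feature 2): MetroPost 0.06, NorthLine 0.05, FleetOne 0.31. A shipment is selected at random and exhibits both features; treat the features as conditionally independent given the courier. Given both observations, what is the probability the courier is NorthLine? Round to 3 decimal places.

0.395

Prior × likelihood for each hypothesis:
  MetroPost: 0.64 × 0.057 × 0.06 = 0.0021888
  NorthLine: 0.28 × 0.3 × 0.05 = 0.0042
  FleetOne: 0.08 × 0.171 × 0.31 = 0.0042408
Sum = 0.0106296.
P(NorthLine | evidence) = 0.0042 / 0.0106296 ≈ 0.395.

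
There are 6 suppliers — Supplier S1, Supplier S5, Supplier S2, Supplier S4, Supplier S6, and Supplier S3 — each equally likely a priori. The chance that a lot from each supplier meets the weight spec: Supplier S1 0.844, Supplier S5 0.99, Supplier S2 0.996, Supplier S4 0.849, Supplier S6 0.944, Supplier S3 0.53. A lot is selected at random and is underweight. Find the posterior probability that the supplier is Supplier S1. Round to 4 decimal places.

Taking complements, P(underweight | each) = Supplier S1 0.156, Supplier S5 0.01, Supplier S2 0.004, Supplier S4 0.151, Supplier S6 0.056, Supplier S3 0.47.
Since the prior is uniform, the posterior is proportional to the likelihood:
  Supplier S1: 0.156
  Supplier S5: 0.01
  Supplier S2: 0.004
  Supplier S4: 0.151
  Supplier S6: 0.056
  Supplier S3: 0.47
Total = 0.847.
P(Supplier S1 | evidence) = 0.156 / 0.847 ≈ 0.1842.

0.1842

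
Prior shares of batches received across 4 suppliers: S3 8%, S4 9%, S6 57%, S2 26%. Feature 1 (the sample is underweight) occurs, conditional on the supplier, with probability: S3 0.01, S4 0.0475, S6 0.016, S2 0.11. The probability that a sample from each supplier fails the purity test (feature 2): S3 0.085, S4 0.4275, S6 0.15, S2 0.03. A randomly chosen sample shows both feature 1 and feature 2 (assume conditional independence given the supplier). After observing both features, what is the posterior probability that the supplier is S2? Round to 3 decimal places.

0.208

Unnormalized posteriors (prior × likelihood):
  S3: 0.08 × 0.01 × 0.085 = 0.000068
  S4: 0.09 × 0.0475 × 0.4275 = 0.0018275625
  S6: 0.57 × 0.016 × 0.15 = 0.001368
  S2: 0.26 × 0.11 × 0.03 = 0.000858
Sum = 0.0041215625.
P(S2 | evidence) = 0.000858 / 0.0041215625 ≈ 0.208.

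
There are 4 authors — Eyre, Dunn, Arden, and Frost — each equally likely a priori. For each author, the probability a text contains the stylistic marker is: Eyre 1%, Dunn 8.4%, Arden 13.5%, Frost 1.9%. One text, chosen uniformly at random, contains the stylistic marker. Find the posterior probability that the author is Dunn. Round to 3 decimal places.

Since the prior is uniform, the posterior is proportional to the likelihood:
  Eyre: 0.01
  Dunn: 0.084
  Arden: 0.135
  Frost: 0.019
Normalizing constant = 0.248.
P(Dunn | evidence) = 0.084 / 0.248 ≈ 0.339.

0.339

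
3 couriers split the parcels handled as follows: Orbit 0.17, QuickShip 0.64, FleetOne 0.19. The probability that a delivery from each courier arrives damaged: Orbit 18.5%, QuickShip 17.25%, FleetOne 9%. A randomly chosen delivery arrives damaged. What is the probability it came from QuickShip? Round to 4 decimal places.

0.6946

Prior × likelihood for each hypothesis:
  Orbit: 0.17 × 0.185 = 0.03145
  QuickShip: 0.64 × 0.1725 = 0.1104
  FleetOne: 0.19 × 0.09 = 0.0171
Total = 0.15895.
P(QuickShip | evidence) = 0.1104 / 0.15895 ≈ 0.6946.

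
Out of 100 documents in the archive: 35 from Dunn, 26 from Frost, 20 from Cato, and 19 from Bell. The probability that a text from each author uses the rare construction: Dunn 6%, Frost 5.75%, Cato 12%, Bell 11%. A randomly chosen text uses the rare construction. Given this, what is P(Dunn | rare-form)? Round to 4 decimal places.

0.2597

Unnormalized posteriors (prior × likelihood):
  Dunn: 0.35 × 0.06 = 0.021
  Frost: 0.26 × 0.0575 = 0.01495
  Cato: 0.2 × 0.12 = 0.024
  Bell: 0.19 × 0.11 = 0.0209
Total = 0.08085.
P(Dunn | evidence) = 0.021 / 0.08085 ≈ 0.2597.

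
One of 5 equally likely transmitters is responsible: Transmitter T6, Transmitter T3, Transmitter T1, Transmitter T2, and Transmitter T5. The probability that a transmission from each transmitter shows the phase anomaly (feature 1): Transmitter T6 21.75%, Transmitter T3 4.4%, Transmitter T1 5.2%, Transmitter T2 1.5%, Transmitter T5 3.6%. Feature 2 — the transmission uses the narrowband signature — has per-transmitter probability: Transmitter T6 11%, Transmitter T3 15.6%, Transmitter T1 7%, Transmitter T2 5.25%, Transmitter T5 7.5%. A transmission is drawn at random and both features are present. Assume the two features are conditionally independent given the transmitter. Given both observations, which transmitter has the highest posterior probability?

With a uniform prior (1/5 each), posterior ∝ likelihood:
  Transmitter T6: 0.2175 × 0.11 = 0.023925
  Transmitter T3: 0.044 × 0.156 = 0.006864
  Transmitter T1: 0.052 × 0.07 = 0.00364
  Transmitter T2: 0.015 × 0.0525 = 0.0007875
  Transmitter T5: 0.036 × 0.075 = 0.0027
Total = 0.0379165.
Largest term belongs to Transmitter T6, so Transmitter T6 is most probable.

Transmitter T6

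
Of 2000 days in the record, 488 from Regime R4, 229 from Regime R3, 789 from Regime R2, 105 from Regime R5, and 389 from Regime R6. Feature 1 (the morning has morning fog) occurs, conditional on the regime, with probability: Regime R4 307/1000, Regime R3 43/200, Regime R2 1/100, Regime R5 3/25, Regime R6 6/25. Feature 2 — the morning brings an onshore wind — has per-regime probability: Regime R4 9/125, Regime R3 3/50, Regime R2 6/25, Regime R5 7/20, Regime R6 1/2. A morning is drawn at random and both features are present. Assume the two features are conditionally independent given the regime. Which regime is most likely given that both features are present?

Regime R6

Compute prior × likelihood for every hypothesis:
  Regime R4: 0.244 × 0.307 × 0.072 = 0.005393376
  Regime R3: 0.1145 × 0.215 × 0.06 = 0.00147705
  Regime R2: 0.3945 × 0.01 × 0.24 = 0.0009468
  Regime R5: 0.0525 × 0.12 × 0.35 = 0.002205
  Regime R6: 0.1945 × 0.24 × 0.5 = 0.02334
Total = 0.033362226.
Largest term belongs to Regime R6, so Regime R6 is most probable.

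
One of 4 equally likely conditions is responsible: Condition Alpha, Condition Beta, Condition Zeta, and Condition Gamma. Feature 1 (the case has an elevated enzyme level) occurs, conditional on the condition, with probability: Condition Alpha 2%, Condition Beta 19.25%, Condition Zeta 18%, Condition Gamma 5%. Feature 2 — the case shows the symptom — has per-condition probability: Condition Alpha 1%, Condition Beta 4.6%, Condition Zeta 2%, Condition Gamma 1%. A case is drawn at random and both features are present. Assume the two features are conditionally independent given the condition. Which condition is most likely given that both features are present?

Since the prior is uniform, the posterior is proportional to the likelihood:
  Condition Alpha: 0.02 × 0.01 = 0.0002
  Condition Beta: 0.1925 × 0.046 = 0.008855
  Condition Zeta: 0.18 × 0.02 = 0.0036
  Condition Gamma: 0.05 × 0.01 = 0.0005
Total = 0.013155.
Largest term belongs to Condition Beta, so Condition Beta is most probable.

Condition Beta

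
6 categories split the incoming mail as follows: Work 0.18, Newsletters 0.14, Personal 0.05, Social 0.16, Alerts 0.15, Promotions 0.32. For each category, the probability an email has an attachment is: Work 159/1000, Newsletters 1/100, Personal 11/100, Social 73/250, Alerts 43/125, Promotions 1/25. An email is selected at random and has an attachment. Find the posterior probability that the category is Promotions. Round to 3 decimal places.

0.087

Compute prior × likelihood for every hypothesis:
  Work: 0.18 × 0.159 = 0.02862
  Newsletters: 0.14 × 0.01 = 0.0014
  Personal: 0.05 × 0.11 = 0.0055
  Social: 0.16 × 0.292 = 0.04672
  Alerts: 0.15 × 0.344 = 0.0516
  Promotions: 0.32 × 0.04 = 0.0128
Normalizing constant = 0.14664.
P(Promotions | evidence) = 0.0128 / 0.14664 ≈ 0.087.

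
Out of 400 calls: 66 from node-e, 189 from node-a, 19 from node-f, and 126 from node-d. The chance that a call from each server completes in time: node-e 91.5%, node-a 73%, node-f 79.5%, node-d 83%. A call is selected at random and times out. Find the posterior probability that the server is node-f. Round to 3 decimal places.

Taking complements, P(timeout | each) = node-e 0.085, node-a 0.27, node-f 0.205, node-d 0.17.
Prior × likelihood for each hypothesis:
  node-e: 0.165 × 0.085 = 0.014025
  node-a: 0.4725 × 0.27 = 0.127575
  node-f: 0.0475 × 0.205 = 0.0097375
  node-d: 0.315 × 0.17 = 0.05355
Total = 0.2048875.
P(node-f | evidence) = 0.0097375 / 0.2048875 ≈ 0.048.

0.048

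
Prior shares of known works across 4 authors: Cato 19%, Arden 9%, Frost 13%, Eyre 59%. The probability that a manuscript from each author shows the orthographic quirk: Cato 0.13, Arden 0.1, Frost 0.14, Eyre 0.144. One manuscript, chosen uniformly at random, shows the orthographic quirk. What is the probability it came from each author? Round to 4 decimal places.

Prior × likelihood for each hypothesis:
  Cato: 0.19 × 0.13 = 0.0247
  Arden: 0.09 × 0.1 = 0.009
  Frost: 0.13 × 0.14 = 0.0182
  Eyre: 0.59 × 0.144 = 0.08496
Sum = 0.13686.
P(Cato | quirk) = 0.0247/0.13686 ≈ 0.1805
P(Arden | quirk) = 0.009/0.13686 ≈ 0.0658
P(Frost | quirk) = 0.0182/0.13686 ≈ 0.1330
P(Eyre | quirk) = 0.08496/0.13686 ≈ 0.6208

Cato 0.1805, Arden 0.0658, Frost 0.1330, Eyre 0.6208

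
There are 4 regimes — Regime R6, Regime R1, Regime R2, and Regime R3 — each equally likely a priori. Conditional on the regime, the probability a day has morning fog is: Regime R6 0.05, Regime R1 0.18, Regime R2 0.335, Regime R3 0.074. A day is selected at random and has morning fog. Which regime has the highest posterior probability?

Since the prior is uniform, the posterior is proportional to the likelihood:
  Regime R6: 0.05
  Regime R1: 0.18
  Regime R2: 0.335
  Regime R3: 0.074
Normalizing constant = 0.639.
Largest term belongs to Regime R2, so Regime R2 is most probable.

Regime R2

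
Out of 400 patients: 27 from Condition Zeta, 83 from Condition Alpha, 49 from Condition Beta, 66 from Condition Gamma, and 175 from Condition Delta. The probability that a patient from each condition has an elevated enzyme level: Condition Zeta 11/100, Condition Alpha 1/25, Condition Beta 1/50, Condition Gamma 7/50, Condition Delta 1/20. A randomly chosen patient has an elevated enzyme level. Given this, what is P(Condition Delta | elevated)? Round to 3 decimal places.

By Bayes' rule, posterior ∝ prior × likelihood:
  Condition Zeta: 0.0675 × 0.11 = 0.007425
  Condition Alpha: 0.2075 × 0.04 = 0.0083
  Condition Beta: 0.1225 × 0.02 = 0.00245
  Condition Gamma: 0.165 × 0.14 = 0.0231
  Condition Delta: 0.4375 × 0.05 = 0.021875
Total = 0.06315.
P(Condition Delta | evidence) = 0.021875 / 0.06315 ≈ 0.346.

0.346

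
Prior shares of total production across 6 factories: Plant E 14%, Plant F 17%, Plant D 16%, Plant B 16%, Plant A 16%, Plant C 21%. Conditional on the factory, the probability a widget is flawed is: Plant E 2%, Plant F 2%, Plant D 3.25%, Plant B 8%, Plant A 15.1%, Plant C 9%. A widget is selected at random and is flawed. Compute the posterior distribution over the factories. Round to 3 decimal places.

Unnormalized posteriors (prior × likelihood):
  Plant E: 0.14 × 0.02 = 0.0028
  Plant F: 0.17 × 0.02 = 0.0034
  Plant D: 0.16 × 0.0325 = 0.0052
  Plant B: 0.16 × 0.08 = 0.0128
  Plant A: 0.16 × 0.151 = 0.02416
  Plant C: 0.21 × 0.09 = 0.0189
Total = 0.06726.
P(Plant E | flawed) = 0.0028/0.06726 ≈ 0.042
P(Plant F | flawed) = 0.0034/0.06726 ≈ 0.051
P(Plant D | flawed) = 0.0052/0.06726 ≈ 0.077
P(Plant B | flawed) = 0.0128/0.06726 ≈ 0.190
P(Plant A | flawed) = 0.02416/0.06726 ≈ 0.359
P(Plant C | flawed) = 0.0189/0.06726 ≈ 0.281

Plant E 0.042, Plant F 0.051, Plant D 0.077, Plant B 0.190, Plant A 0.359, Plant C 0.281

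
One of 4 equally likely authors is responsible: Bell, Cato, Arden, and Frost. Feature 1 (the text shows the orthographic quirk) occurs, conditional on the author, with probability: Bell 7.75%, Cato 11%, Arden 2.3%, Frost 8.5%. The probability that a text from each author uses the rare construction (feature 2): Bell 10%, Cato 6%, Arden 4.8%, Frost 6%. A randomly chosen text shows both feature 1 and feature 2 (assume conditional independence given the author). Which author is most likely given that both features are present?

With a uniform prior (1/4 each), posterior ∝ likelihood:
  Bell: 0.0775 × 0.1 = 0.00775
  Cato: 0.11 × 0.06 = 0.0066
  Arden: 0.023 × 0.048 = 0.001104
  Frost: 0.085 × 0.06 = 0.0051
Normalizing constant = 0.020554.
Largest term belongs to Bell, so Bell is most probable.

Bell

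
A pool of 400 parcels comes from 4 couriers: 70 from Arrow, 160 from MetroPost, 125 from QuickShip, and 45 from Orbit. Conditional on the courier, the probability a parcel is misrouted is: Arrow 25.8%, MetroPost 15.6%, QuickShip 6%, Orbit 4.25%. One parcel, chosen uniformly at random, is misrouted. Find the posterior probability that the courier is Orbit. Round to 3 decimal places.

By Bayes' rule, posterior ∝ prior × likelihood:
  Arrow: 0.175 × 0.258 = 0.04515
  MetroPost: 0.4 × 0.156 = 0.0624
  QuickShip: 0.3125 × 0.06 = 0.01875
  Orbit: 0.1125 × 0.0425 = 0.00478125
Sum = 0.13108125.
P(Orbit | evidence) = 0.00478125 / 0.13108125 ≈ 0.036.

0.036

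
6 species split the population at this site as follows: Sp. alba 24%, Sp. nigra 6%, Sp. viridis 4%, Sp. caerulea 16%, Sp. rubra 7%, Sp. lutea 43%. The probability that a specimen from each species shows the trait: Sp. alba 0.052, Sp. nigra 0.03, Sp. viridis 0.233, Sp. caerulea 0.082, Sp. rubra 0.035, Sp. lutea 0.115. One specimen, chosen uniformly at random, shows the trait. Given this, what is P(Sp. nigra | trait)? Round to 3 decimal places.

0.020

By Bayes' rule, posterior ∝ prior × likelihood:
  Sp. alba: 0.24 × 0.052 = 0.01248
  Sp. nigra: 0.06 × 0.03 = 0.0018
  Sp. viridis: 0.04 × 0.233 = 0.00932
  Sp. caerulea: 0.16 × 0.082 = 0.01312
  Sp. rubra: 0.07 × 0.035 = 0.00245
  Sp. lutea: 0.43 × 0.115 = 0.04945
Total = 0.08862.
P(Sp. nigra | evidence) = 0.0018 / 0.08862 ≈ 0.020.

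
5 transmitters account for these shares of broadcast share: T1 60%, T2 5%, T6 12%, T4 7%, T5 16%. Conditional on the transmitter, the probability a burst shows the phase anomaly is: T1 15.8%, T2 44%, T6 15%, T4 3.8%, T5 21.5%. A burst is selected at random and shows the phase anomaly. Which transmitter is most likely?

By Bayes' rule, posterior ∝ prior × likelihood:
  T1: 0.6 × 0.158 = 0.0948
  T2: 0.05 × 0.44 = 0.022
  T6: 0.12 × 0.15 = 0.018
  T4: 0.07 × 0.038 = 0.00266
  T5: 0.16 × 0.215 = 0.0344
Sum = 0.17186.
Largest term belongs to T1, so T1 is most probable.

T1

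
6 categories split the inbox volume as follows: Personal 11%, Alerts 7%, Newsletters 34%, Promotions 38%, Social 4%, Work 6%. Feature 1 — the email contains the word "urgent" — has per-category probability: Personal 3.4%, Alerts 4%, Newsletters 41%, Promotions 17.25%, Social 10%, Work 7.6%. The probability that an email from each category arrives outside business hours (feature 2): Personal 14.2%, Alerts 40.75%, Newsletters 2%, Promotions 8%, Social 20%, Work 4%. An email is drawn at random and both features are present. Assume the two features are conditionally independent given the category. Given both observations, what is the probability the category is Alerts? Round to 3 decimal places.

Unnormalized posteriors (prior × likelihood):
  Personal: 0.11 × 0.034 × 0.142 = 0.00053108
  Alerts: 0.07 × 0.04 × 0.4075 = 0.001141
  Newsletters: 0.34 × 0.41 × 0.02 = 0.002788
  Promotions: 0.38 × 0.1725 × 0.08 = 0.005244
  Social: 0.04 × 0.1 × 0.2 = 0.0008
  Work: 0.06 × 0.076 × 0.04 = 0.0001824
Normalizing constant = 0.01068648.
P(Alerts | evidence) = 0.001141 / 0.01068648 ≈ 0.107.

0.107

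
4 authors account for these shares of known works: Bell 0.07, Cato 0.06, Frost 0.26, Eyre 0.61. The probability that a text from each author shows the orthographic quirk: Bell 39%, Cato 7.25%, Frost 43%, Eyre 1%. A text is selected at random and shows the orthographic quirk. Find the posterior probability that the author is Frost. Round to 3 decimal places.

Prior × likelihood for each hypothesis:
  Bell: 0.07 × 0.39 = 0.0273
  Cato: 0.06 × 0.0725 = 0.00435
  Frost: 0.26 × 0.43 = 0.1118
  Eyre: 0.61 × 0.01 = 0.0061
Sum = 0.14955.
P(Frost | evidence) = 0.1118 / 0.14955 ≈ 0.748.

0.748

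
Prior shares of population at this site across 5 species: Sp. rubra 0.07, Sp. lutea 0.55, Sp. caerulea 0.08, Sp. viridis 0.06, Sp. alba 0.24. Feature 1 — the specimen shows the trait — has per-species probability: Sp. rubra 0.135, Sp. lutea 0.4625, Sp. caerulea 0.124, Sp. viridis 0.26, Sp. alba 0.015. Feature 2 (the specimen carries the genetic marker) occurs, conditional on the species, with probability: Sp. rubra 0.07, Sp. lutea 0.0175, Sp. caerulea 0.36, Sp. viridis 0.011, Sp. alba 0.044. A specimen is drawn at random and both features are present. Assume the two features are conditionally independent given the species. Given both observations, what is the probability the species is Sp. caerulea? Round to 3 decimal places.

Prior × likelihood for each hypothesis:
  Sp. rubra: 0.07 × 0.135 × 0.07 = 0.0006615
  Sp. lutea: 0.55 × 0.4625 × 0.0175 = 0.0044515625
  Sp. caerulea: 0.08 × 0.124 × 0.36 = 0.0035712
  Sp. viridis: 0.06 × 0.26 × 0.011 = 0.0001716
  Sp. alba: 0.24 × 0.015 × 0.044 = 0.0001584
Normalizing constant = 0.0090142625.
P(Sp. caerulea | evidence) = 0.0035712 / 0.0090142625 ≈ 0.396.

0.396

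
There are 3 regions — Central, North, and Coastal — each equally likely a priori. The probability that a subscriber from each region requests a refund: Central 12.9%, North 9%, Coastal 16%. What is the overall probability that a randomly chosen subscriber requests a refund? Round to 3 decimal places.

Since the prior is uniform, the posterior is proportional to the likelihood:
  Central: 0.129
  North: 0.09
  Coastal: 0.16
P(refund) = (1/3) × (0.129 + 0.09 + 0.16) = 0.379/3 ≈ 0.126.

0.126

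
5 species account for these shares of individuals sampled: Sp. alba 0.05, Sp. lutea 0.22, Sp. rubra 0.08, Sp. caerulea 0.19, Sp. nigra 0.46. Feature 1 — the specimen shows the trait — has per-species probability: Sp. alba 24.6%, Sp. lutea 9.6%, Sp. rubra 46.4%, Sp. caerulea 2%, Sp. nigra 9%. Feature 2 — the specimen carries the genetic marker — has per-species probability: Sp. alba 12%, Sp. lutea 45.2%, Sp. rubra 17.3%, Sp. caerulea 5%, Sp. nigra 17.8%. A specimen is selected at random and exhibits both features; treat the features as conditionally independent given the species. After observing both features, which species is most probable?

Unnormalized posteriors (prior × likelihood):
  Sp. alba: 0.05 × 0.246 × 0.12 = 0.001476
  Sp. lutea: 0.22 × 0.096 × 0.452 = 0.00954624
  Sp. rubra: 0.08 × 0.464 × 0.173 = 0.00642176
  Sp. caerulea: 0.19 × 0.02 × 0.05 = 0.00019
  Sp. nigra: 0.46 × 0.09 × 0.178 = 0.0073692
Normalizing constant = 0.0250032.
Largest term belongs to Sp. lutea, so Sp. lutea is most probable.

Sp. lutea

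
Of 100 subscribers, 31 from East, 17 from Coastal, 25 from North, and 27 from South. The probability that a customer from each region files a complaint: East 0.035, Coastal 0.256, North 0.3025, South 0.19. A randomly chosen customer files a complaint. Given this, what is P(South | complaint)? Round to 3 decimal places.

0.283

Compute prior × likelihood for every hypothesis:
  East: 0.31 × 0.035 = 0.01085
  Coastal: 0.17 × 0.256 = 0.04352
  North: 0.25 × 0.3025 = 0.075625
  South: 0.27 × 0.19 = 0.0513
Normalizing constant = 0.181295.
P(South | evidence) = 0.0513 / 0.181295 ≈ 0.283.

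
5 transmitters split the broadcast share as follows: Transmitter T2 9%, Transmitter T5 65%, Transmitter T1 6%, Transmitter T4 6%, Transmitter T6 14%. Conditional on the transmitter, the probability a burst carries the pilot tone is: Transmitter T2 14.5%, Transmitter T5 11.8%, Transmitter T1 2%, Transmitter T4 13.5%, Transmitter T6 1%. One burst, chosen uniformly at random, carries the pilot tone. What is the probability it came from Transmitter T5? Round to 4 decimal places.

Compute prior × likelihood for every hypothesis:
  Transmitter T2: 0.09 × 0.145 = 0.01305
  Transmitter T5: 0.65 × 0.118 = 0.0767
  Transmitter T1: 0.06 × 0.02 = 0.0012
  Transmitter T4: 0.06 × 0.135 = 0.0081
  Transmitter T6: 0.14 × 0.01 = 0.0014
Sum = 0.10045.
P(Transmitter T5 | evidence) = 0.0767 / 0.10045 ≈ 0.7636.

0.7636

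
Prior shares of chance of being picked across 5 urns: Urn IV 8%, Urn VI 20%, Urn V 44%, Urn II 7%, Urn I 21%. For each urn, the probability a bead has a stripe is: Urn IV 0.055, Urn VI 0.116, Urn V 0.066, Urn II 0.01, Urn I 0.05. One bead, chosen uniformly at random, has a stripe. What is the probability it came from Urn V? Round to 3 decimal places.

0.428

By Bayes' rule, posterior ∝ prior × likelihood:
  Urn IV: 0.08 × 0.055 = 0.0044
  Urn VI: 0.2 × 0.116 = 0.0232
  Urn V: 0.44 × 0.066 = 0.02904
  Urn II: 0.07 × 0.01 = 0.0007
  Urn I: 0.21 × 0.05 = 0.0105
Total = 0.06784.
P(Urn V | evidence) = 0.02904 / 0.06784 ≈ 0.428.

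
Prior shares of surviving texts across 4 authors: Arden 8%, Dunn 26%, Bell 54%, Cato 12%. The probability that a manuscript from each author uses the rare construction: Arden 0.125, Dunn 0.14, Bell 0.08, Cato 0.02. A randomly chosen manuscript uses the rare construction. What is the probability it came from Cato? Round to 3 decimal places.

0.026

Unnormalized posteriors (prior × likelihood):
  Arden: 0.08 × 0.125 = 0.01
  Dunn: 0.26 × 0.14 = 0.0364
  Bell: 0.54 × 0.08 = 0.0432
  Cato: 0.12 × 0.02 = 0.0024
Normalizing constant = 0.092.
P(Cato | evidence) = 0.0024 / 0.092 ≈ 0.026.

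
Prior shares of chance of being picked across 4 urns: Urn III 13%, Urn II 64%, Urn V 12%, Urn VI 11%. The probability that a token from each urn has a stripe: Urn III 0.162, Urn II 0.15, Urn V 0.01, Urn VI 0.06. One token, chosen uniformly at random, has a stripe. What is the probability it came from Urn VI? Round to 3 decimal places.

Unnormalized posteriors (prior × likelihood):
  Urn III: 0.13 × 0.162 = 0.02106
  Urn II: 0.64 × 0.15 = 0.096
  Urn V: 0.12 × 0.01 = 0.0012
  Urn VI: 0.11 × 0.06 = 0.0066
Total = 0.12486.
P(Urn VI | evidence) = 0.0066 / 0.12486 ≈ 0.053.

0.053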